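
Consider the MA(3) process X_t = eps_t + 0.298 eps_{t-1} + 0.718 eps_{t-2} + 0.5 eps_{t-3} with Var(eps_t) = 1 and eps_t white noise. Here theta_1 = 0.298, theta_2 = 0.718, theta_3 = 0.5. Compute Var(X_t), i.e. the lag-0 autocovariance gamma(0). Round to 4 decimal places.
\gamma(0) = 1.8543

For an MA(q) process X_t = eps_t + sum_i theta_i eps_{t-i} with
Var(eps_t) = sigma^2, the variance is
  gamma(0) = sigma^2 * (1 + sum_i theta_i^2).
  sum_i theta_i^2 = (0.298)^2 + (0.718)^2 + (0.5)^2 = 0.088804 + 0.515524 + 0.25 = 0.854328.
  gamma(0) = 1 * (1 + 0.854328) = 1 * 1.854328 = 1.854328, which rounds to 1.8543.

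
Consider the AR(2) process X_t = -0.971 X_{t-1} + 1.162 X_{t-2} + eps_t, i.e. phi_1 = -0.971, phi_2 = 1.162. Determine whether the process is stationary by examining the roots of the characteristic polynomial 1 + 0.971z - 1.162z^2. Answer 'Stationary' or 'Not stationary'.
\text{Not stationary}

The AR(p) characteristic polynomial is P(z) = 1 + 0.971z - 1.162z^2.
Stationarity requires all roots to lie outside the unit circle, i.e. |z| > 1 for every root.
Set 1 + (0.971) z + (-1.162) z^2 = 0, i.e. a z^2 + b z + c = 0 with a = -1.162, b = 0.971, c = 1.
Discriminant D = b^2 - 4ac = (0.971)^2 - 4*(-1.162)*1 = 0.942841 - (-4.648) = 5.590841.
D >= 0, so the roots are real: z = (-b +/- sqrt(D)) / (2a) = (-0.971 +/- 2.364496) / (-2.324).
  z_1 = (-0.971 + 2.364496) / (-2.324) = -0.5996,   |z_1| = 0.5996.
  z_2 = (-0.971 - 2.364496) / (-2.324) = 1.4352,   |z_2| = 1.4352.
Moduli of all roots: 0.5996, 1.4352.
All moduli strictly greater than 1? No.
Verdict: Not stationary.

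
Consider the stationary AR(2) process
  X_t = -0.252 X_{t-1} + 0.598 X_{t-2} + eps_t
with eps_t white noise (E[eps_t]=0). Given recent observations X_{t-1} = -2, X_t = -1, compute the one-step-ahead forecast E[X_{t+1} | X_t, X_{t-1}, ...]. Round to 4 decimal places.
E[X_{t+1} \mid \mathcal F_t] = -0.9440

For an AR(p) model X_t = c + sum_i phi_i X_{t-i} + eps_t, the
one-step-ahead conditional mean is
  E[X_{t+1} | X_t, ...] = c + sum_i phi_i X_{t+1-i}.
Substitute known values:
  E[X_{t+1} | ...] = (-0.252) * (-1) + (0.598) * (-2)
                   = -0.9440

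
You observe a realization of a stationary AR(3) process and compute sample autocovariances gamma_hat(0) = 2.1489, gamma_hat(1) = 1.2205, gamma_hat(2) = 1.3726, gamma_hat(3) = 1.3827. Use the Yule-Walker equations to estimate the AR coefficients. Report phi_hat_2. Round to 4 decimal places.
\hat\phi_{2} = 0.3610

The Yule-Walker equations for an AR(p) process read, in matrix form,
  Gamma_p phi = r_p,   with   (Gamma_p)_{ij} = gamma(|i - j|),
                       (r_p)_i = gamma(i),   i,j = 1..p.
Substitute the sample gammas (Toeplitz matrix and right-hand side of size 3):
  Gamma_p = [[2.1489, 1.2205, 1.3726], [1.2205, 2.1489, 1.2205], [1.3726, 1.2205, 2.1489]]
  r_p     = [1.2205, 1.3726, 1.3827]
Written out (R1..R3):
  (R1) 2.1489 phi_1 + 1.2205 phi_2 + 1.3726 phi_3 = 1.2205
  (R2) 1.2205 phi_1 + 2.1489 phi_2 + 1.2205 phi_3 = 1.3726
  (R3) 1.3726 phi_1 + 1.2205 phi_2 + 2.1489 phi_3 = 1.3827
Gaussian elimination:
  R2 <- R2 - (1.2205/2.1489) R1 = R2 - (0.567965) R1:  1.455699 phi_2 + 0.440911 phi_3 = 0.679399
  R3 <- R3 - (1.3726/2.1489) R1 = R3 - (0.638745) R1:  0.440911 phi_2 + 1.272158 phi_3 = 0.603111
  R3 <- R3 - (0.440911/1.455699) R2 = R3 - (0.302886) R2:  1.138612 phi_3 = 0.397331
Back-substitution:
  phi_hat_3 = 0.397331 / 1.138612 = 0.348961
  phi_hat_2 = (0.679399 - (0.440911)(0.348961)) / 1.455699 = 0.361021
  phi_hat_1 = (1.2205 - (1.2205)(0.361021) - (1.3726)(0.348961)) / 2.1489 = 0.140021
So phi_hat = [0.1400, 0.3610, 0.3490].
Therefore phi_hat_2 = 0.3610.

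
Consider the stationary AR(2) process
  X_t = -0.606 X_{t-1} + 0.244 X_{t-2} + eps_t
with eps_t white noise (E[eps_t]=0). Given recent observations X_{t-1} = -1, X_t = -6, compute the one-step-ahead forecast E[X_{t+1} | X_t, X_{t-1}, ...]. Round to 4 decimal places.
E[X_{t+1} \mid \mathcal F_t] = 3.3920

For an AR(p) model X_t = c + sum_i phi_i X_{t-i} + eps_t, the
one-step-ahead conditional mean is
  E[X_{t+1} | X_t, ...] = c + sum_i phi_i X_{t+1-i}.
Substitute known values:
  E[X_{t+1} | ...] = (-0.606) * (-6) + (0.244) * (-1)
                   = 3.3920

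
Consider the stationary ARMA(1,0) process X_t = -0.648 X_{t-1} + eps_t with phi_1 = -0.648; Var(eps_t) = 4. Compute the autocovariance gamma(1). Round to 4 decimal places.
\gamma(1) = -4.4682

Multiply the model equation by X_{t-k} and take expectations. With theta_0 = psi_0 = 1 and psi_j the MA(infinity) weights, this gives
  gamma(k) - sum_i phi_i gamma(k-i) = c_k,
  c_k = sigma^2 * sum_{j=k..q} theta_j psi_{j-k}   (c_k = 0 for k > q),
using gamma(-m) = gamma(m).
Pure AR (q = 0): c_0 = sigma^2 = 4, c_k = 0 for k >= 1.
Equations for k = 0 and k = 1 (AR order 1):
  gamma(0) = phi_1 gamma(1) + c_0
  gamma(1) = phi_1 gamma(0) + c_1
Substituting the second into the first: gamma(0) (1 - phi_1^2) = c_0 + phi_1 c_1, so
  gamma(0) = c_0 / (1 - phi_1^2) = 4 / (1 - (-0.648)^2) = 4 / 0.580096 = 6.89541.
  gamma(1) = phi_1 gamma(0) = (-0.648)(6.89541) = -4.468226.
Therefore gamma(1) = -4.4682 (to 4 decimal places).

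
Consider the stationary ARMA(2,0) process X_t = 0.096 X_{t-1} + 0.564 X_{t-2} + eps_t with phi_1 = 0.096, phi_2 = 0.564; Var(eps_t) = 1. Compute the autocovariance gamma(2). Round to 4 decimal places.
\gamma(2) = 0.9018

Multiply the model equation by X_{t-k} and take expectations. With theta_0 = psi_0 = 1 and psi_j the MA(infinity) weights, this gives
  gamma(k) - sum_i phi_i gamma(k-i) = c_k,
  c_k = sigma^2 * sum_{j=k..q} theta_j psi_{j-k}   (c_k = 0 for k > q),
using gamma(-m) = gamma(m).
Pure AR (q = 0): c_0 = sigma^2 = 1, c_k = 0 for k >= 1.
Equations for k = 0, 1, 2 (AR order 2, c_2 = 0):
  (E0) gamma(0) = phi_1 gamma(1) + phi_2 gamma(2) + c_0
  (E1) gamma(1) = phi_1 gamma(0) + phi_2 gamma(1) + c_1
  (E2) gamma(2) = phi_1 gamma(1) + phi_2 gamma(0)
From (E1): gamma(1) = A gamma(0) + B with
  A = phi_1 / (1 - phi_2) = 0.096 / 0.436 = 0.220183,   B = c_1 / (1 - phi_2) = 0 / 0.436 = 0.
Insert (E2) into (E0): gamma(0) (1 - phi_2^2) = phi_1 (1 + phi_2) gamma(1) + c_0.
  phi_1 (1 + phi_2) = (0.096)(1.564) = 0.150144,   1 - phi_2^2 = 0.681904.
Replace gamma(1) by A gamma(0) + B and collect gamma(0):
  gamma(0) [0.681904 - (0.150144)(0.220183)] = c_0 = 1
  gamma(0) * 0.648845 = 1
  gamma(0) = 1 / 0.648845 = 1.541201.
  gamma(1) = A gamma(0) = (0.220183)(1.541201) = 0.339347.
  gamma(2) = phi_1 gamma(1) + phi_2 gamma(0) = (0.096)(0.339347) + (0.564)(1.541201) = 0.901814.
Therefore gamma(2) = 0.9018 (to 4 decimal places).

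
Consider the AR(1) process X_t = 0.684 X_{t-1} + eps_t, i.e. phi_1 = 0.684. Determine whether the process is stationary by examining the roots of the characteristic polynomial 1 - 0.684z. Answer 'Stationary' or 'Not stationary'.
\text{Stationary}

The AR(p) characteristic polynomial is P(z) = 1 - 0.684z.
Stationarity requires all roots to lie outside the unit circle, i.e. |z| > 1 for every root.
This is linear in z: 1 + (-0.684) z = 0  =>  z = -1/(-0.684) = 1.461988,  |z| = 1.461988.
Moduli of all roots: 1.4620.
All moduli strictly greater than 1? Yes.
Verdict: Stationary.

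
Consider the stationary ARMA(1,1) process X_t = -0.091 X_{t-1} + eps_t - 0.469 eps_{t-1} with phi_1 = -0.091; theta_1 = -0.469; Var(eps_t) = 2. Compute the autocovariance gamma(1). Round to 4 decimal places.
\gamma(1) = -1.1776

Multiply the model equation by X_{t-k} and take expectations. With theta_0 = psi_0 = 1 and psi_j the MA(infinity) weights, this gives
  gamma(k) - sum_i phi_i gamma(k-i) = c_k,
  c_k = sigma^2 * sum_{j=k..q} theta_j psi_{j-k}   (c_k = 0 for k > q),
using gamma(-m) = gamma(m).
psi-weights needed (psi_j = theta_j + sum_i phi_i psi_{j-i}):
  psi_1 = theta_1 + phi_1 = -0.469 + (-0.091) = -0.56
Right-hand sides:
  c_0 = sigma^2 (1 + theta_1 psi_1) = 2 * (1 + (-0.469)(-0.56)) = 2 * 1.26264 = 2.52528
  c_1 = sigma^2 theta_1 = 2 * (-0.469) = -0.938
  c_2 = 0
Equations for k = 0 and k = 1 (AR order 1):
  gamma(0) = phi_1 gamma(1) + c_0
  gamma(1) = phi_1 gamma(0) + c_1
Substituting the second into the first: gamma(0) (1 - phi_1^2) = c_0 + phi_1 c_1, so
  gamma(0) = (c_0 + phi_1 c_1) / (1 - phi_1^2) = (2.52528 + (-0.091)(-0.938)) / (1 - (-0.091)^2) = 2.610638 / 0.991719 = 2.632437.
  gamma(1) = phi_1 gamma(0) + c_1 = (-0.091)(2.632437) + (-0.938) = -1.177552.
Therefore gamma(1) = -1.1776 (to 4 decimal places).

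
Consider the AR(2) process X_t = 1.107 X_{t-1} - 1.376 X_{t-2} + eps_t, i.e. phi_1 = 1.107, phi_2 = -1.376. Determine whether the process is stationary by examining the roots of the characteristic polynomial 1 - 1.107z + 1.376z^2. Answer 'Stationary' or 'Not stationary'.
\text{Not stationary}

The AR(p) characteristic polynomial is P(z) = 1 - 1.107z + 1.376z^2.
Stationarity requires all roots to lie outside the unit circle, i.e. |z| > 1 for every root.
Set 1 + (-1.107) z + (1.376) z^2 = 0, i.e. a z^2 + b z + c = 0 with a = 1.376, b = -1.107, c = 1.
Discriminant D = b^2 - 4ac = (-1.107)^2 - 4*(1.376)*1 = 1.225449 - (5.504) = -4.278551.
D < 0, so the roots are the complex-conjugate pair z = (-b +/- i sqrt(-D)) / (2a) = 0.4023 +/- 0.7516i.
For a conjugate pair |z|^2 = z * conj(z) = (product of roots) = c/a = 1/(1.376) = 0.726744, so |z| = sqrt(0.726744) = 0.8525 for both roots.
Moduli of all roots: 0.8525, 0.8525.
All moduli strictly greater than 1? No.
Verdict: Not stationary.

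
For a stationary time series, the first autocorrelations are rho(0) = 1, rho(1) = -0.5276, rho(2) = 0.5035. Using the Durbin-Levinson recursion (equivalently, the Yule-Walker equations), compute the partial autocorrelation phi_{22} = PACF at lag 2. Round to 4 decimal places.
\phi_{22} = 0.3120

The PACF at lag k is phi_{kk}, the last component of the solution
to the Yule-Walker system G_k phi = r_k where
  (G_k)_{ij} = rho(|i - j|), (r_k)_i = rho(i), i,j = 1..k.
Equivalently, Durbin-Levinson gives phi_{kk} iteratively:
  phi_{11} = rho(1)
  phi_{kk} = [rho(k) - sum_{j=1..k-1} phi_{k-1,j} rho(k-j)]
            / [1 - sum_{j=1..k-1} phi_{k-1,j} rho(j)],
  phi_{k,j} = phi_{k-1,j} - phi_{kk} phi_{k-1,k-j},  j = 1..k-1.
Step k = 1:
  phi_11 = rho(1) = -0.5276.
Step k = 2:
  phi_22 = [rho(2) - phi_11 rho(1)] / [1 - phi_11 rho(1)] = [0.5035 - (-0.5276)(-0.5276)] / [1 - (-0.5276)(-0.5276)]
         = 0.22513824 / 0.72163824 = 0.312.
Therefore phi_{22} = 0.3120.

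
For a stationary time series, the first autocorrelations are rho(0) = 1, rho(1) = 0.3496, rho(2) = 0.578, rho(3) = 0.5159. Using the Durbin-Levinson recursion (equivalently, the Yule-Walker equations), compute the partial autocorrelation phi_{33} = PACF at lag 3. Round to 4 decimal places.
\phi_{33} = 0.3700

The PACF at lag k is phi_{kk}, the last component of the solution
to the Yule-Walker system G_k phi = r_k where
  (G_k)_{ij} = rho(|i - j|), (r_k)_i = rho(i), i,j = 1..k.
Equivalently, Durbin-Levinson gives phi_{kk} iteratively:
  phi_{11} = rho(1)
  phi_{kk} = [rho(k) - sum_{j=1..k-1} phi_{k-1,j} rho(k-j)]
            / [1 - sum_{j=1..k-1} phi_{k-1,j} rho(j)],
  phi_{k,j} = phi_{k-1,j} - phi_{kk} phi_{k-1,k-j},  j = 1..k-1.
Step k = 1:
  phi_11 = rho(1) = 0.3496.
Step k = 2:
  phi_22 = [rho(2) - phi_11 rho(1)] / [1 - phi_11 rho(1)] = [0.578 - (0.3496)(0.3496)] / [1 - (0.3496)(0.3496)]
         = 0.45577984 / 0.87777984 = 0.519242.
  Update: phi_21 = phi_11 - phi_22 phi_11 = 0.3496 - (0.519242)(0.3496) = 0.168073.
Step k = 3:
  phi_33 = [rho(3) - phi_21 rho(2) - phi_22 rho(1)] / [1 - phi_21 rho(1) - phi_22 rho(2)]
    numerator   = 0.5159 - (0.168073)(0.578) - (0.519242)(0.3496) = 0.23722686
    denominator = 1 - (0.168073)(0.3496) - (0.519242)(0.578) = 0.64111997
  phi_33 = 0.23722686 / 0.64111997 = 0.37.
Therefore phi_{33} = 0.3700.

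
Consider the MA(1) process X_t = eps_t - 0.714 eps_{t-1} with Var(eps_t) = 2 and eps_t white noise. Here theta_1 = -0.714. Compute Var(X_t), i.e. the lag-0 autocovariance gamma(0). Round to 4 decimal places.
\gamma(0) = 3.0196

For an MA(q) process X_t = eps_t + sum_i theta_i eps_{t-i} with
Var(eps_t) = sigma^2, the variance is
  gamma(0) = sigma^2 * (1 + sum_i theta_i^2).
  sum_i theta_i^2 = (-0.714)^2 = 0.509796.
  gamma(0) = 2 * (1 + 0.509796) = 2 * 1.509796 = 3.019592, which rounds to 3.0196.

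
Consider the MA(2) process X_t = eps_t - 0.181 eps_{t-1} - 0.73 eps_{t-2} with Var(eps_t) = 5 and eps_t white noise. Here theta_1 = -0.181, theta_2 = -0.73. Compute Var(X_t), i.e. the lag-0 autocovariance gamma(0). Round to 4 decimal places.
\gamma(0) = 7.8283

For an MA(q) process X_t = eps_t + sum_i theta_i eps_{t-i} with
Var(eps_t) = sigma^2, the variance is
  gamma(0) = sigma^2 * (1 + sum_i theta_i^2).
  sum_i theta_i^2 = (-0.181)^2 + (-0.73)^2 = 0.032761 + 0.5329 = 0.565661.
  gamma(0) = 5 * (1 + 0.565661) = 5 * 1.565661 = 7.828305, which rounds to 7.8283.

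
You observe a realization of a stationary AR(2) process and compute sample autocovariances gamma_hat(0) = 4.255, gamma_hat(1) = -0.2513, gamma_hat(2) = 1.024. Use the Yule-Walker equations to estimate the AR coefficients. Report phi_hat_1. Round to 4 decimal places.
\hat\phi_{1} = -0.0450

The Yule-Walker equations for an AR(p) process read, in matrix form,
  Gamma_p phi = r_p,   with   (Gamma_p)_{ij} = gamma(|i - j|),
                       (r_p)_i = gamma(i),   i,j = 1..p.
Substitute the sample gammas (Toeplitz matrix and right-hand side of size 2):
  Gamma_p = [[4.255, -0.2513], [-0.2513, 4.255]]
  r_p     = [-0.2513, 1.024]
Written out:
  4.255 phi_1 - 0.2513 phi_2 = -0.2513
  -0.2513 phi_1 + 4.255 phi_2 = 1.024
Solve by Cramer's rule:
  det = gamma(0)^2 - gamma(1)^2 = (4.255)^2 - (-0.2513)^2 = 18.105025 - 0.06315169 = 18.04187331
  phi_hat_1 = [gamma(1) gamma(0) - gamma(1) gamma(2)] / det = [(-0.2513)(4.255) - (-0.2513)(1.024)] / 18.04187331 = -0.8119503 / 18.04187331 = -0.045
  phi_hat_2 = [gamma(0) gamma(2) - gamma(1)^2] / det = [(4.255)(1.024) - (-0.2513)^2] / 18.04187331 = 4.29396831 / 18.04187331 = 0.238
So phi_hat = [-0.0450, 0.2380].
Therefore phi_hat_1 = -0.0450.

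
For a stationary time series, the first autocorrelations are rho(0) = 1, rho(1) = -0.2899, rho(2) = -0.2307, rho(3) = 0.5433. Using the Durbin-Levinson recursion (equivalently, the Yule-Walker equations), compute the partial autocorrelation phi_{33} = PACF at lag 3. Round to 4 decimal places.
\phi_{33} = 0.4380

The PACF at lag k is phi_{kk}, the last component of the solution
to the Yule-Walker system G_k phi = r_k where
  (G_k)_{ij} = rho(|i - j|), (r_k)_i = rho(i), i,j = 1..k.
Equivalently, Durbin-Levinson gives phi_{kk} iteratively:
  phi_{11} = rho(1)
  phi_{kk} = [rho(k) - sum_{j=1..k-1} phi_{k-1,j} rho(k-j)]
            / [1 - sum_{j=1..k-1} phi_{k-1,j} rho(j)],
  phi_{k,j} = phi_{k-1,j} - phi_{kk} phi_{k-1,k-j},  j = 1..k-1.
Step k = 1:
  phi_11 = rho(1) = -0.2899.
Step k = 2:
  phi_22 = [rho(2) - phi_11 rho(1)] / [1 - phi_11 rho(1)] = [-0.2307 - (-0.2899)(-0.2899)] / [1 - (-0.2899)(-0.2899)]
         = -0.31474201 / 0.91595799 = -0.343621.
  Update: phi_21 = phi_11 - phi_22 phi_11 = -0.2899 - (-0.343621)(-0.2899) = -0.389516.
Step k = 3:
  phi_33 = [rho(3) - phi_21 rho(2) - phi_22 rho(1)] / [1 - phi_21 rho(1) - phi_22 rho(2)]
    numerator   = 0.5433 - (-0.389516)(-0.2307) - (-0.343621)(-0.2899) = 0.35382315
    denominator = 1 - (-0.389516)(-0.2899) - (-0.343621)(-0.2307) = 0.80780616
  phi_33 = 0.35382315 / 0.80780616 = 0.438.
Therefore phi_{33} = 0.4380.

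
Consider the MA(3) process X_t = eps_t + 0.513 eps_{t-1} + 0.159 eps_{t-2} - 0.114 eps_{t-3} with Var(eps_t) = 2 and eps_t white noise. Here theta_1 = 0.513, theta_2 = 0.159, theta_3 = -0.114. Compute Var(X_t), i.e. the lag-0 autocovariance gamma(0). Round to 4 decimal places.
\gamma(0) = 2.6029

For an MA(q) process X_t = eps_t + sum_i theta_i eps_{t-i} with
Var(eps_t) = sigma^2, the variance is
  gamma(0) = sigma^2 * (1 + sum_i theta_i^2).
  sum_i theta_i^2 = (0.513)^2 + (0.159)^2 + (-0.114)^2 = 0.263169 + 0.025281 + 0.012996 = 0.301446.
  gamma(0) = 2 * (1 + 0.301446) = 2 * 1.301446 = 2.602892, which rounds to 2.6029.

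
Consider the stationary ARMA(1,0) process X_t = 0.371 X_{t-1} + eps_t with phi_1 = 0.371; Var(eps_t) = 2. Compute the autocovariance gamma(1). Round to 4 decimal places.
\gamma(1) = 0.8604

Multiply the model equation by X_{t-k} and take expectations. With theta_0 = psi_0 = 1 and psi_j the MA(infinity) weights, this gives
  gamma(k) - sum_i phi_i gamma(k-i) = c_k,
  c_k = sigma^2 * sum_{j=k..q} theta_j psi_{j-k}   (c_k = 0 for k > q),
using gamma(-m) = gamma(m).
Pure AR (q = 0): c_0 = sigma^2 = 2, c_k = 0 for k >= 1.
Equations for k = 0 and k = 1 (AR order 1):
  gamma(0) = phi_1 gamma(1) + c_0
  gamma(1) = phi_1 gamma(0) + c_1
Substituting the second into the first: gamma(0) (1 - phi_1^2) = c_0 + phi_1 c_1, so
  gamma(0) = c_0 / (1 - phi_1^2) = 2 / (1 - (0.371)^2) = 2 / 0.862359 = 2.31922.
  gamma(1) = phi_1 gamma(0) = (0.371)(2.31922) = 0.860431.
Therefore gamma(1) = 0.8604 (to 4 decimal places).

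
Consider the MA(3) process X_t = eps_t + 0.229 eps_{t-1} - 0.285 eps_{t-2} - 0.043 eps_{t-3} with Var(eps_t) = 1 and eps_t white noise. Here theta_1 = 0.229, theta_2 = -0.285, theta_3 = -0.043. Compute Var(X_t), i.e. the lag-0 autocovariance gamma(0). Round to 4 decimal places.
\gamma(0) = 1.1355

For an MA(q) process X_t = eps_t + sum_i theta_i eps_{t-i} with
Var(eps_t) = sigma^2, the variance is
  gamma(0) = sigma^2 * (1 + sum_i theta_i^2).
  sum_i theta_i^2 = (0.229)^2 + (-0.285)^2 + (-0.043)^2 = 0.052441 + 0.081225 + 0.001849 = 0.135515.
  gamma(0) = 1 * (1 + 0.135515) = 1 * 1.135515 = 1.135515, which rounds to 1.1355.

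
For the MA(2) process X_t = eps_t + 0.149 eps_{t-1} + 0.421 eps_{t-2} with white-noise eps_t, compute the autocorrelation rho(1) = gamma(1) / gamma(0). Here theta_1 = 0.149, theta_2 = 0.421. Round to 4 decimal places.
\rho(1) = 0.1765

For an MA(q) process with theta_0 = 1, the autocovariance is
  gamma(k) = sigma^2 * sum_{i=0..q-k} theta_i * theta_{i+k},
and rho(k) = gamma(k) / gamma(0). Sigma^2 cancels.
  numerator   = (1)*(0.149) + (0.149)*(0.421) = 0.211729.
  denominator = (1)^2 + (0.149)^2 + (0.421)^2 = 1.199442.
  rho(1) = 0.211729 / 1.199442 = 0.1765.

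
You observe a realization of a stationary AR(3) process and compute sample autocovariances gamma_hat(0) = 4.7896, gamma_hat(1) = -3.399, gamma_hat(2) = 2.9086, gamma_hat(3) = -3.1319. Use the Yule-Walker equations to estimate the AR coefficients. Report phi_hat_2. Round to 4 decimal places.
\hat\phi_{2} = 0.0140

The Yule-Walker equations for an AR(p) process read, in matrix form,
  Gamma_p phi = r_p,   with   (Gamma_p)_{ij} = gamma(|i - j|),
                       (r_p)_i = gamma(i),   i,j = 1..p.
Substitute the sample gammas (Toeplitz matrix and right-hand side of size 3):
  Gamma_p = [[4.7896, -3.399, 2.9086], [-3.399, 4.7896, -3.399], [2.9086, -3.399, 4.7896]]
  r_p     = [-3.399, 2.9086, -3.1319]
Written out (R1..R3):
  (R1) 4.7896 phi_1 - 3.399 phi_2 + 2.9086 phi_3 = -3.399
  (R2) -3.399 phi_1 + 4.7896 phi_2 - 3.399 phi_3 = 2.9086
  (R3) 2.9086 phi_1 - 3.399 phi_2 + 4.7896 phi_3 = -3.1319
Gaussian elimination:
  R2 <- R2 - (-3.399/4.7896) R1 = R2 - (-0.709663) R1:  2.377457 phi_2 - 1.334875 phi_3 = 0.496457
  R3 <- R3 - (2.9086/4.7896) R1 = R3 - (0.607274) R1:  -1.334875 phi_2 + 3.023283 phi_3 = -1.067775
  R3 <- R3 - (-1.334875/2.377457) R2 = R3 - (-0.561472) R2:  2.273787 phi_3 = -0.789029
Back-substitution:
  phi_hat_3 = -0.789029 / 2.273787 = -0.347011
  phi_hat_2 = (0.496457 - (-1.334875)(-0.347011)) / 2.377457 = 0.013982
  phi_hat_1 = (-3.399 - (-3.399)(0.013982) - (2.9086)(-0.347011)) / 4.7896 = -0.48901
So phi_hat = [-0.4890, 0.0140, -0.3470].
Therefore phi_hat_2 = 0.0140.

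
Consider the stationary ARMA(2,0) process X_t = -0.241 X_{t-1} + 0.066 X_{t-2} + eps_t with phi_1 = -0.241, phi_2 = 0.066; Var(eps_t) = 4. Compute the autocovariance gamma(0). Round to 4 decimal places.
\gamma(0) = 4.3041

Multiply the model equation by X_{t-k} and take expectations. With theta_0 = psi_0 = 1 and psi_j the MA(infinity) weights, this gives
  gamma(k) - sum_i phi_i gamma(k-i) = c_k,
  c_k = sigma^2 * sum_{j=k..q} theta_j psi_{j-k}   (c_k = 0 for k > q),
using gamma(-m) = gamma(m).
Pure AR (q = 0): c_0 = sigma^2 = 4, c_k = 0 for k >= 1.
Equations for k = 0, 1, 2 (AR order 2, c_2 = 0):
  (E0) gamma(0) = phi_1 gamma(1) + phi_2 gamma(2) + c_0
  (E1) gamma(1) = phi_1 gamma(0) + phi_2 gamma(1) + c_1
  (E2) gamma(2) = phi_1 gamma(1) + phi_2 gamma(0)
From (E1): gamma(1) = A gamma(0) + B with
  A = phi_1 / (1 - phi_2) = -0.241 / 0.934 = -0.25803,   B = c_1 / (1 - phi_2) = 0 / 0.934 = 0.
Insert (E2) into (E0): gamma(0) (1 - phi_2^2) = phi_1 (1 + phi_2) gamma(1) + c_0.
  phi_1 (1 + phi_2) = (-0.241)(1.066) = -0.256906,   1 - phi_2^2 = 0.995644.
Replace gamma(1) by A gamma(0) + B and collect gamma(0):
  gamma(0) [0.995644 - (-0.256906)(-0.25803)] = c_0 = 4
  gamma(0) * 0.929355 = 4
  gamma(0) = 4 / 0.929355 = 4.304062.
Therefore gamma(0) = 4.3041 (to 4 decimal places).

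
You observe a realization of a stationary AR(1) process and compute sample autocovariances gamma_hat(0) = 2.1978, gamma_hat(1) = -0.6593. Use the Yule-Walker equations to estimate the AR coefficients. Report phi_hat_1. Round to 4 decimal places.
\hat\phi_{1} = -0.3000

The Yule-Walker equations for an AR(p) process read, in matrix form,
  Gamma_p phi = r_p,   with   (Gamma_p)_{ij} = gamma(|i - j|),
                       (r_p)_i = gamma(i),   i,j = 1..p.
Substitute the sample gammas (Toeplitz matrix and right-hand side of size 1):
  Gamma_p = [[2.1978]]
  r_p     = [-0.6593]
With p = 1 this is the single equation gamma(0) phi_1 = gamma(1):
  phi_hat_1 = gamma(1) / gamma(0) = -0.6593 / 2.1978 = -0.3000.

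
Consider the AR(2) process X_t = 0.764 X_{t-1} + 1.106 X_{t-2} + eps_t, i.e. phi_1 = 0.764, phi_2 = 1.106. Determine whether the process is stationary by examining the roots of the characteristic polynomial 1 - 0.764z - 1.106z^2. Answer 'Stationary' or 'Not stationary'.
\text{Not stationary}

The AR(p) characteristic polynomial is P(z) = 1 - 0.764z - 1.106z^2.
Stationarity requires all roots to lie outside the unit circle, i.e. |z| > 1 for every root.
Set 1 + (-0.764) z + (-1.106) z^2 = 0, i.e. a z^2 + b z + c = 0 with a = -1.106, b = -0.764, c = 1.
Discriminant D = b^2 - 4ac = (-0.764)^2 - 4*(-1.106)*1 = 0.583696 - (-4.424) = 5.007696.
D >= 0, so the roots are real: z = (-b +/- sqrt(D)) / (2a) = (0.764 +/- 2.237788) / (-2.212).
  z_1 = (0.764 + 2.237788) / (-2.212) = -1.357,   |z_1| = 1.357.
  z_2 = (0.764 - 2.237788) / (-2.212) = 0.6663,   |z_2| = 0.6663.
Moduli of all roots: 1.3570, 0.6663.
All moduli strictly greater than 1? No.
Verdict: Not stationary.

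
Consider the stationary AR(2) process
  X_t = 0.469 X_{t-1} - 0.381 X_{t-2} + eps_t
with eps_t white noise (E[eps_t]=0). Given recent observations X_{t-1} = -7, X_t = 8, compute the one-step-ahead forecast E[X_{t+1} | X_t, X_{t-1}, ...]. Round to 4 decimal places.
E[X_{t+1} \mid \mathcal F_t] = 6.4190

For an AR(p) model X_t = c + sum_i phi_i X_{t-i} + eps_t, the
one-step-ahead conditional mean is
  E[X_{t+1} | X_t, ...] = c + sum_i phi_i X_{t+1-i}.
Substitute known values:
  E[X_{t+1} | ...] = (0.469) * (8) + (-0.381) * (-7)
                   = 6.4190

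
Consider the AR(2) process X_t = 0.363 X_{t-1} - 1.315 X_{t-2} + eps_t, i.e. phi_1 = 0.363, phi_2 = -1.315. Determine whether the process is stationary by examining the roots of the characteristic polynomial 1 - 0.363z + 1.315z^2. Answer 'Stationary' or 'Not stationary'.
\text{Not stationary}

The AR(p) characteristic polynomial is P(z) = 1 - 0.363z + 1.315z^2.
Stationarity requires all roots to lie outside the unit circle, i.e. |z| > 1 for every root.
Set 1 + (-0.363) z + (1.315) z^2 = 0, i.e. a z^2 + b z + c = 0 with a = 1.315, b = -0.363, c = 1.
Discriminant D = b^2 - 4ac = (-0.363)^2 - 4*(1.315)*1 = 0.131769 - (5.26) = -5.128231.
D < 0, so the roots are the complex-conjugate pair z = (-b +/- i sqrt(-D)) / (2a) = 0.138 +/- 0.861i.
For a conjugate pair |z|^2 = z * conj(z) = (product of roots) = c/a = 1/(1.315) = 0.760456, so |z| = sqrt(0.760456) = 0.872 for both roots.
Moduli of all roots: 0.8720, 0.8720.
All moduli strictly greater than 1? No.
Verdict: Not stationary.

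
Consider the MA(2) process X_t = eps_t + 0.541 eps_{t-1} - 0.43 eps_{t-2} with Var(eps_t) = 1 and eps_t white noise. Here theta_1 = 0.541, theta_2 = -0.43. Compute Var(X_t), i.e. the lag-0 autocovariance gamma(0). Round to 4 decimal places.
\gamma(0) = 1.4776

For an MA(q) process X_t = eps_t + sum_i theta_i eps_{t-i} with
Var(eps_t) = sigma^2, the variance is
  gamma(0) = sigma^2 * (1 + sum_i theta_i^2).
  sum_i theta_i^2 = (0.541)^2 + (-0.43)^2 = 0.292681 + 0.1849 = 0.477581.
  gamma(0) = 1 * (1 + 0.477581) = 1 * 1.477581 = 1.477581, which rounds to 1.4776.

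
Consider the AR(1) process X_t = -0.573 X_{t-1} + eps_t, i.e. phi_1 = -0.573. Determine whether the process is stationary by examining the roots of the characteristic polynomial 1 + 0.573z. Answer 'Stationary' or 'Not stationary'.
\text{Stationary}

The AR(p) characteristic polynomial is P(z) = 1 + 0.573z.
Stationarity requires all roots to lie outside the unit circle, i.e. |z| > 1 for every root.
This is linear in z: 1 + (0.573) z = 0  =>  z = -1/(0.573) = -1.745201,  |z| = 1.745201.
Moduli of all roots: 1.7452.
All moduli strictly greater than 1? Yes.
Verdict: Stationary.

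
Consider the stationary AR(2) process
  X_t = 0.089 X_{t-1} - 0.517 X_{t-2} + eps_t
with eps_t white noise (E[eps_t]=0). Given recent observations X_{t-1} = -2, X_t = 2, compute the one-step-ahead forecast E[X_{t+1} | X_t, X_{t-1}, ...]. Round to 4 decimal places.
E[X_{t+1} \mid \mathcal F_t] = 1.2120

For an AR(p) model X_t = c + sum_i phi_i X_{t-i} + eps_t, the
one-step-ahead conditional mean is
  E[X_{t+1} | X_t, ...] = c + sum_i phi_i X_{t+1-i}.
Substitute known values:
  E[X_{t+1} | ...] = (0.089) * (2) + (-0.517) * (-2)
                   = 1.2120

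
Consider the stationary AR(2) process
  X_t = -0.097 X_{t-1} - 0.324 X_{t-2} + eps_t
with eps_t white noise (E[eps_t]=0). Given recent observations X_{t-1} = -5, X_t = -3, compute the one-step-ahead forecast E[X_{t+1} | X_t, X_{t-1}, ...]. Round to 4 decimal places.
E[X_{t+1} \mid \mathcal F_t] = 1.9110

For an AR(p) model X_t = c + sum_i phi_i X_{t-i} + eps_t, the
one-step-ahead conditional mean is
  E[X_{t+1} | X_t, ...] = c + sum_i phi_i X_{t+1-i}.
Substitute known values:
  E[X_{t+1} | ...] = (-0.097) * (-3) + (-0.324) * (-5)
                   = 1.9110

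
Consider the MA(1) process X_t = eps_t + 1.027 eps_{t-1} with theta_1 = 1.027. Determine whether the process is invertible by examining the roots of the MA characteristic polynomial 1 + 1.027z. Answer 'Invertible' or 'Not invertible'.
\text{Not invertible}

The MA(q) characteristic polynomial is P(z) = 1 + 1.027z.
Invertibility requires all roots to lie outside the unit circle, i.e. |z| > 1 for every root.
This is linear in z: 1 + (1.027) z = 0  =>  z = -1/(1.027) = -0.97371,  |z| = 0.97371.
Moduli of all roots: 0.9737.
All moduli strictly greater than 1? No.
Verdict: Not invertible.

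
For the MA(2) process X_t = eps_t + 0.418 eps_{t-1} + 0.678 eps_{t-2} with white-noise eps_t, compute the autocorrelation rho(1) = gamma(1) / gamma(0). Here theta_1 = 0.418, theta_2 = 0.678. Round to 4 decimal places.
\rho(1) = 0.4291

For an MA(q) process with theta_0 = 1, the autocovariance is
  gamma(k) = sigma^2 * sum_{i=0..q-k} theta_i * theta_{i+k},
and rho(k) = gamma(k) / gamma(0). Sigma^2 cancels.
  numerator   = (1)*(0.418) + (0.418)*(0.678) = 0.701404.
  denominator = (1)^2 + (0.418)^2 + (0.678)^2 = 1.634408.
  rho(1) = 0.701404 / 1.634408 = 0.4291.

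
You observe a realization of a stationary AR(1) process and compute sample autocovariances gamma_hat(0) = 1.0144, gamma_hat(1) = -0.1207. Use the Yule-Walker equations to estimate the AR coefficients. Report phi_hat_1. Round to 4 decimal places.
\hat\phi_{1} = -0.1190

The Yule-Walker equations for an AR(p) process read, in matrix form,
  Gamma_p phi = r_p,   with   (Gamma_p)_{ij} = gamma(|i - j|),
                       (r_p)_i = gamma(i),   i,j = 1..p.
Substitute the sample gammas (Toeplitz matrix and right-hand side of size 1):
  Gamma_p = [[1.0144]]
  r_p     = [-0.1207]
With p = 1 this is the single equation gamma(0) phi_1 = gamma(1):
  phi_hat_1 = gamma(1) / gamma(0) = -0.1207 / 1.0144 = -0.1190.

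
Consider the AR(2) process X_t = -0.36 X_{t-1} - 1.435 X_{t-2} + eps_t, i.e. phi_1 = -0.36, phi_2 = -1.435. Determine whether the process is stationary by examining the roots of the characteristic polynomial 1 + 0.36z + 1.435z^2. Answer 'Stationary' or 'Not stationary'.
\text{Not stationary}

The AR(p) characteristic polynomial is P(z) = 1 + 0.36z + 1.435z^2.
Stationarity requires all roots to lie outside the unit circle, i.e. |z| > 1 for every root.
Set 1 + (0.36) z + (1.435) z^2 = 0, i.e. a z^2 + b z + c = 0 with a = 1.435, b = 0.36, c = 1.
Discriminant D = b^2 - 4ac = (0.36)^2 - 4*(1.435)*1 = 0.1296 - (5.74) = -5.6104.
D < 0, so the roots are the complex-conjugate pair z = (-b +/- i sqrt(-D)) / (2a) = -0.1254 +/- 0.8253i.
For a conjugate pair |z|^2 = z * conj(z) = (product of roots) = c/a = 1/(1.435) = 0.696864, so |z| = sqrt(0.696864) = 0.8348 for both roots.
Moduli of all roots: 0.8348, 0.8348.
All moduli strictly greater than 1? No.
Verdict: Not stationary.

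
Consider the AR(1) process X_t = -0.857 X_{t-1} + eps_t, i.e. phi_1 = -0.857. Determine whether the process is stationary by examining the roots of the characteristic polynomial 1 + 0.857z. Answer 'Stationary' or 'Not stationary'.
\text{Stationary}

The AR(p) characteristic polynomial is P(z) = 1 + 0.857z.
Stationarity requires all roots to lie outside the unit circle, i.e. |z| > 1 for every root.
This is linear in z: 1 + (0.857) z = 0  =>  z = -1/(0.857) = -1.166861,  |z| = 1.166861.
Moduli of all roots: 1.1669.
All moduli strictly greater than 1? Yes.
Verdict: Stationary.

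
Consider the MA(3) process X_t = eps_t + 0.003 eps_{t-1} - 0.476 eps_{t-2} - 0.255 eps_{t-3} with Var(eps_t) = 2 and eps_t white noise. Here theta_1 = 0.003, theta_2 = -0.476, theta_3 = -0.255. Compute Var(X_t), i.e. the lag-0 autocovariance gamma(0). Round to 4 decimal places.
\gamma(0) = 2.5832

For an MA(q) process X_t = eps_t + sum_i theta_i eps_{t-i} with
Var(eps_t) = sigma^2, the variance is
  gamma(0) = sigma^2 * (1 + sum_i theta_i^2).
  sum_i theta_i^2 = (0.003)^2 + (-0.476)^2 + (-0.255)^2 = 0.000009 + 0.226576 + 0.065025 = 0.29161.
  gamma(0) = 2 * (1 + 0.29161) = 2 * 1.29161 = 2.58322, which rounds to 2.5832.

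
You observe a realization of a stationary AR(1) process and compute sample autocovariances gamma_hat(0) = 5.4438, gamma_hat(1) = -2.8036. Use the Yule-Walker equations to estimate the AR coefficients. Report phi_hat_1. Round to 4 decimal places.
\hat\phi_{1} = -0.5150

The Yule-Walker equations for an AR(p) process read, in matrix form,
  Gamma_p phi = r_p,   with   (Gamma_p)_{ij} = gamma(|i - j|),
                       (r_p)_i = gamma(i),   i,j = 1..p.
Substitute the sample gammas (Toeplitz matrix and right-hand side of size 1):
  Gamma_p = [[5.4438]]
  r_p     = [-2.8036]
With p = 1 this is the single equation gamma(0) phi_1 = gamma(1):
  phi_hat_1 = gamma(1) / gamma(0) = -2.8036 / 5.4438 = -0.5150.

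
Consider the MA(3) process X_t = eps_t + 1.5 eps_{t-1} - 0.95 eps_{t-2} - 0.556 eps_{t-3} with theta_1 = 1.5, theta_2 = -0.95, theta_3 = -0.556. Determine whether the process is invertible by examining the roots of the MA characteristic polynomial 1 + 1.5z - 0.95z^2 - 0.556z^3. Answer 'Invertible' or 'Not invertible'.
\text{Not invertible}

The MA(q) characteristic polynomial is P(z) = 1 + 1.5z - 0.95z^2 - 0.556z^3.
Invertibility requires all roots to lie outside the unit circle, i.e. |z| > 1 for every root.
Degree 3: look for a simple real root z0 first, then factor out (1 - z/z0) and solve the remaining quadratic.
Testing z0 = -2.5: P(-2.5) = 1 + (1.5)(-2.5) + (-0.95)(-2.5)^2 + (-0.556)(-2.5)^3
  = 1 + (-3.75) + (-5.9375) + (8.6875) = 0.  So z_0 = -2.5 is a root, |z_0| = 2.5.
Divide out the factor (1 + 0.4 z) = (1 - z/z0) (since 1/z0 = -0.4):
  P(z) = (1 + 0.4 z)(1 + (1.1) z + (-1.39) z^2)
  [check: z-coef 1.1 - (-0.4) = 1.5; z^2-coef -1.39 - (-0.4)(1.1) = -0.95; z^3-coef -(-0.4)(-1.39) = -0.556.]
Remaining roots from the quadratic factor 1 + (1.1) z + (-1.39) z^2:
  Set 1 + (1.1) z + (-1.39) z^2 = 0, i.e. a z^2 + b z + c = 0 with a = -1.39, b = 1.1, c = 1.
  Discriminant D = b^2 - 4ac = (1.1)^2 - 4*(-1.39)*1 = 1.21 - (-5.56) = 6.77.
  D >= 0, so the roots are real: z = (-b +/- sqrt(D)) / (2a) = (-1.1 +/- 2.601922) / (-2.78).
    z_1 = (-1.1 + 2.601922) / (-2.78) = -0.5403,   |z_1| = 0.5403.
    z_2 = (-1.1 - 2.601922) / (-2.78) = 1.3316,   |z_2| = 1.3316.
Moduli of all roots: 2.5000, 0.5403, 1.3316.
All moduli strictly greater than 1? No.
Verdict: Not invertible.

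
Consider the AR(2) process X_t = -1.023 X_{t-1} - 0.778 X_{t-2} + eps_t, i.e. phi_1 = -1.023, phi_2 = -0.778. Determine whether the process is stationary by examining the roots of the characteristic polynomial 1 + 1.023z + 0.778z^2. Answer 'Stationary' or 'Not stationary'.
\text{Stationary}

The AR(p) characteristic polynomial is P(z) = 1 + 1.023z + 0.778z^2.
Stationarity requires all roots to lie outside the unit circle, i.e. |z| > 1 for every root.
Set 1 + (1.023) z + (0.778) z^2 = 0, i.e. a z^2 + b z + c = 0 with a = 0.778, b = 1.023, c = 1.
Discriminant D = b^2 - 4ac = (1.023)^2 - 4*(0.778)*1 = 1.046529 - (3.112) = -2.065471.
D < 0, so the roots are the complex-conjugate pair z = (-b +/- i sqrt(-D)) / (2a) = -0.6575 +/- 0.9236i.
For a conjugate pair |z|^2 = z * conj(z) = (product of roots) = c/a = 1/(0.778) = 1.285347, so |z| = sqrt(1.285347) = 1.1337 for both roots.
Moduli of all roots: 1.1337, 1.1337.
All moduli strictly greater than 1? Yes.
Verdict: Stationary.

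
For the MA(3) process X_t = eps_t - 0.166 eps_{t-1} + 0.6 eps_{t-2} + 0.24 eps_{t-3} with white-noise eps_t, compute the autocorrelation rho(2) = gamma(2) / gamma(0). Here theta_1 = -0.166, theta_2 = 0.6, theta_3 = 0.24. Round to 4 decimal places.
\rho(2) = 0.3876

For an MA(q) process with theta_0 = 1, the autocovariance is
  gamma(k) = sigma^2 * sum_{i=0..q-k} theta_i * theta_{i+k},
and rho(k) = gamma(k) / gamma(0). Sigma^2 cancels.
  numerator   = (1)*(0.6) + (-0.166)*(0.24) = 0.56016.
  denominator = (1)^2 + (-0.166)^2 + (0.6)^2 + (0.24)^2 = 1.445156.
  rho(2) = 0.56016 / 1.445156 = 0.3876.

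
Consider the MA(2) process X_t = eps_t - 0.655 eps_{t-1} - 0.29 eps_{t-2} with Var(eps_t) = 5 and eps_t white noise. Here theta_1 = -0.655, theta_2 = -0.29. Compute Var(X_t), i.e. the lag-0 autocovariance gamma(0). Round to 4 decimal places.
\gamma(0) = 7.5656

For an MA(q) process X_t = eps_t + sum_i theta_i eps_{t-i} with
Var(eps_t) = sigma^2, the variance is
  gamma(0) = sigma^2 * (1 + sum_i theta_i^2).
  sum_i theta_i^2 = (-0.655)^2 + (-0.29)^2 = 0.429025 + 0.0841 = 0.513125.
  gamma(0) = 5 * (1 + 0.513125) = 5 * 1.513125 = 7.565625, which rounds to 7.5656.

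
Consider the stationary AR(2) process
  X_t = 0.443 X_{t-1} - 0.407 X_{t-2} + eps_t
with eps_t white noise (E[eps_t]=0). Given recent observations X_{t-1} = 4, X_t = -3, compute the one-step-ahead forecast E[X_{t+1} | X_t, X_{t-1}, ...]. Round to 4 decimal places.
E[X_{t+1} \mid \mathcal F_t] = -2.9570

For an AR(p) model X_t = c + sum_i phi_i X_{t-i} + eps_t, the
one-step-ahead conditional mean is
  E[X_{t+1} | X_t, ...] = c + sum_i phi_i X_{t+1-i}.
Substitute known values:
  E[X_{t+1} | ...] = (0.443) * (-3) + (-0.407) * (4)
                   = -2.9570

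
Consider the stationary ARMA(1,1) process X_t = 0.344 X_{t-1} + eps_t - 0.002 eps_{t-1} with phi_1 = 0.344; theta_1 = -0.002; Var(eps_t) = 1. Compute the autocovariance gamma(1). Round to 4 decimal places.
\gamma(1) = 0.3876

Multiply the model equation by X_{t-k} and take expectations. With theta_0 = psi_0 = 1 and psi_j the MA(infinity) weights, this gives
  gamma(k) - sum_i phi_i gamma(k-i) = c_k,
  c_k = sigma^2 * sum_{j=k..q} theta_j psi_{j-k}   (c_k = 0 for k > q),
using gamma(-m) = gamma(m).
psi-weights needed (psi_j = theta_j + sum_i phi_i psi_{j-i}):
  psi_1 = theta_1 + phi_1 = -0.002 + (0.344) = 0.342
Right-hand sides:
  c_0 = sigma^2 (1 + theta_1 psi_1) = 1 * (1 + (-0.002)(0.342)) = 1 * 0.999316 = 0.999316
  c_1 = sigma^2 theta_1 = 1 * (-0.002) = -0.002
  c_2 = 0
Equations for k = 0 and k = 1 (AR order 1):
  gamma(0) = phi_1 gamma(1) + c_0
  gamma(1) = phi_1 gamma(0) + c_1
Substituting the second into the first: gamma(0) (1 - phi_1^2) = c_0 + phi_1 c_1, so
  gamma(0) = (c_0 + phi_1 c_1) / (1 - phi_1^2) = (0.999316 + (0.344)(-0.002)) / (1 - (0.344)^2) = 0.998628 / 0.881664 = 1.132663.
  gamma(1) = phi_1 gamma(0) + c_1 = (0.344)(1.132663) + (-0.002) = 0.387636.
Therefore gamma(1) = 0.3876 (to 4 decimal places).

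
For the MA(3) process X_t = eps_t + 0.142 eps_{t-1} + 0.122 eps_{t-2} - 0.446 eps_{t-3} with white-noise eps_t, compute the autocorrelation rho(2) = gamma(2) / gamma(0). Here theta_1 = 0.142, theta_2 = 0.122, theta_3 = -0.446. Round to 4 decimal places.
\rho(2) = 0.0475

For an MA(q) process with theta_0 = 1, the autocovariance is
  gamma(k) = sigma^2 * sum_{i=0..q-k} theta_i * theta_{i+k},
and rho(k) = gamma(k) / gamma(0). Sigma^2 cancels.
  numerator   = (1)*(0.122) + (0.142)*(-0.446) = 0.058668.
  denominator = (1)^2 + (0.142)^2 + (0.122)^2 + (-0.446)^2 = 1.233964.
  rho(2) = 0.058668 / 1.233964 = 0.0475.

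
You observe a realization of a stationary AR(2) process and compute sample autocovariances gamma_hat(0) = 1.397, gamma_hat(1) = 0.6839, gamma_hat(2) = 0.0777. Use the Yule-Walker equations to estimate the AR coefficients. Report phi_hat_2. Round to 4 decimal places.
\hat\phi_{2} = -0.2420

The Yule-Walker equations for an AR(p) process read, in matrix form,
  Gamma_p phi = r_p,   with   (Gamma_p)_{ij} = gamma(|i - j|),
                       (r_p)_i = gamma(i),   i,j = 1..p.
Substitute the sample gammas (Toeplitz matrix and right-hand side of size 2):
  Gamma_p = [[1.397, 0.6839], [0.6839, 1.397]]
  r_p     = [0.6839, 0.0777]
Written out:
  1.397 phi_1 + 0.6839 phi_2 = 0.6839
  0.6839 phi_1 + 1.397 phi_2 = 0.0777
Solve by Cramer's rule:
  det = gamma(0)^2 - gamma(1)^2 = (1.397)^2 - (0.6839)^2 = 1.951609 - 0.46771921 = 1.48388979
  phi_hat_1 = [gamma(1) gamma(0) - gamma(1) gamma(2)] / det = [(0.6839)(1.397) - (0.6839)(0.0777)] / 1.48388979 = 0.90226927 / 1.48388979 = 0.608
  phi_hat_2 = [gamma(0) gamma(2) - gamma(1)^2] / det = [(1.397)(0.0777) - (0.6839)^2] / 1.48388979 = -0.35917231 / 1.48388979 = -0.242
So phi_hat = [0.6080, -0.2420].
Therefore phi_hat_2 = -0.2420.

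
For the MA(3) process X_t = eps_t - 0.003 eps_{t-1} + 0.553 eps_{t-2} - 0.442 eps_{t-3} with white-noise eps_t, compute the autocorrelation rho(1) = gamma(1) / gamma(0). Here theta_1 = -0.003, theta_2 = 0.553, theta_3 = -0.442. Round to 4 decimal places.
\rho(1) = -0.1659

For an MA(q) process with theta_0 = 1, the autocovariance is
  gamma(k) = sigma^2 * sum_{i=0..q-k} theta_i * theta_{i+k},
and rho(k) = gamma(k) / gamma(0). Sigma^2 cancels.
  numerator   = (1)*(-0.003) + (-0.003)*(0.553) + (0.553)*(-0.442) = -0.249085.
  denominator = (1)^2 + (-0.003)^2 + (0.553)^2 + (-0.442)^2 = 1.501182.
  rho(1) = -0.249085 / 1.501182 = -0.1659.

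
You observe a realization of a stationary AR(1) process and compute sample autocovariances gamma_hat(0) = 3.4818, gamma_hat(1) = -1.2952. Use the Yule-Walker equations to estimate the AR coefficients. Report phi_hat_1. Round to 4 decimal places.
\hat\phi_{1} = -0.3720

The Yule-Walker equations for an AR(p) process read, in matrix form,
  Gamma_p phi = r_p,   with   (Gamma_p)_{ij} = gamma(|i - j|),
                       (r_p)_i = gamma(i),   i,j = 1..p.
Substitute the sample gammas (Toeplitz matrix and right-hand side of size 1):
  Gamma_p = [[3.4818]]
  r_p     = [-1.2952]
With p = 1 this is the single equation gamma(0) phi_1 = gamma(1):
  phi_hat_1 = gamma(1) / gamma(0) = -1.2952 / 3.4818 = -0.3720.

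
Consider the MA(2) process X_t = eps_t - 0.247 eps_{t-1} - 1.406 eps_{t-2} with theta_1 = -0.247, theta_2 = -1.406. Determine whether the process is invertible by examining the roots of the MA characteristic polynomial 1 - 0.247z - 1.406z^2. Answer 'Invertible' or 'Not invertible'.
\text{Not invertible}

The MA(q) characteristic polynomial is P(z) = 1 - 0.247z - 1.406z^2.
Invertibility requires all roots to lie outside the unit circle, i.e. |z| > 1 for every root.
Set 1 + (-0.247) z + (-1.406) z^2 = 0, i.e. a z^2 + b z + c = 0 with a = -1.406, b = -0.247, c = 1.
Discriminant D = b^2 - 4ac = (-0.247)^2 - 4*(-1.406)*1 = 0.061009 - (-5.624) = 5.685009.
D >= 0, so the roots are real: z = (-b +/- sqrt(D)) / (2a) = (0.247 +/- 2.384326) / (-2.812).
  z_1 = (0.247 + 2.384326) / (-2.812) = -0.9357,   |z_1| = 0.9357.
  z_2 = (0.247 - 2.384326) / (-2.812) = 0.7601,   |z_2| = 0.7601.
Moduli of all roots: 0.9357, 0.7601.
All moduli strictly greater than 1? No.
Verdict: Not invertible.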